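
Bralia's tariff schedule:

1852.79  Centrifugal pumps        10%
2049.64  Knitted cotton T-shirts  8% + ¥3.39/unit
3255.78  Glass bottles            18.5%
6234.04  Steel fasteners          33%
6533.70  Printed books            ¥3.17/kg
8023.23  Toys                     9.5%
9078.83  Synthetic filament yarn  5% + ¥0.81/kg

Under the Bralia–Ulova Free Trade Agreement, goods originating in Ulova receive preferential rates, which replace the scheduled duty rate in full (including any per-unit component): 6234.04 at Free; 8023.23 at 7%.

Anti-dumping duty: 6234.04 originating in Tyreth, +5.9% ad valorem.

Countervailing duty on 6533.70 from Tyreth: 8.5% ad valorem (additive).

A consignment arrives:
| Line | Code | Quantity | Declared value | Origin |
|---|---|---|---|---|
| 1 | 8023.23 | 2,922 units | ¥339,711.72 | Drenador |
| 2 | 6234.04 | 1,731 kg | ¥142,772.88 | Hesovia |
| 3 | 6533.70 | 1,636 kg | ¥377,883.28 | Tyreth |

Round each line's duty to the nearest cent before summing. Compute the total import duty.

Line 1 (8023.23, Drenador, 2,922 units, ¥339,711.72):
Base rate for 8023.23 is 9.5%.
8023.23 has an FTA preferential rate, but origin Drenador is not Ulova; base rate stands.
Duty = ¥339,711.72 × 9.5% = ¥32,272.61.
Line 2 (6234.04, Hesovia, 1,731 kg, ¥142,772.88):
Base rate for 6234.04 is 33%.
6234.04 has an FTA preferential rate, but origin Hesovia is not Ulova; base rate stands.
The additional-duty order on 6234.04 targets Tyreth, not Hesovia; it does not apply.
Duty = ¥142,772.88 × 33% = ¥47,115.05.
Line 3 (6533.70, Tyreth, 1,636 kg, ¥377,883.28):
Base rate for 6533.70 is ¥3.17/kg.
Additional duty on 6533.70 from Tyreth: +8.5% ad valorem. Applied ad valorem rate = 8.5%.
Duty = ¥377,883.28 × 8.5% + 1,636 × ¥3.17 = ¥37,306.20.
Total = ¥32,272.61 + ¥47,115.05 + ¥37,306.20 = ¥116,693.86.

¥116,693.86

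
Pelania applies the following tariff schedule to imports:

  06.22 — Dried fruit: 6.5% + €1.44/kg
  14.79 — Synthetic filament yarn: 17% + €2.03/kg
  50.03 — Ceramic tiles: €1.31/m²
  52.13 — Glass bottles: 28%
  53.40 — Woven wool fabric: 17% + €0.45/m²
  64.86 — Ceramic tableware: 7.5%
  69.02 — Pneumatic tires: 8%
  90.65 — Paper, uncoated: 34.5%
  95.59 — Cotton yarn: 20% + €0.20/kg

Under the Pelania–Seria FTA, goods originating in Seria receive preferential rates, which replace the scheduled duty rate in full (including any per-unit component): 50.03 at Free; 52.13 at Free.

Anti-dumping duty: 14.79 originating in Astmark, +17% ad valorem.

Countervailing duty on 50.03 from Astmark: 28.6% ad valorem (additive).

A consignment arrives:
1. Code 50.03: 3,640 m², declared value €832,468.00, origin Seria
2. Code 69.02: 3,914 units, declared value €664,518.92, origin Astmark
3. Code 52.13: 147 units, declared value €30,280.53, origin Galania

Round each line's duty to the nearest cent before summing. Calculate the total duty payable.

€61,640.06

Line 1 (50.03, Seria, 3,640 m², €832,468.00):
Base rate for 50.03 is €1.31/m².
Origin Seria qualifies under the Pelania–Seria agreement and 50.03 is covered: preferential rate Free applies instead.
The additional-duty order on 50.03 targets Astmark, not Seria; it does not apply.
Duty = €832,468.00 × 0% = €0.00.
Line 2 (69.02, Astmark, 3,914 units, €664,518.92):
Base rate for 69.02 is 8%.
Duty = €664,518.92 × 8% = €53,161.51.
Line 3 (52.13, Galania, 147 units, €30,280.53):
Base rate for 52.13 is 28%.
52.13 has an FTA preferential rate, but origin Galania is not Seria; base rate stands.
Duty = €30,280.53 × 28% = €8,478.55.
Total = €0.00 + €53,161.51 + €8,478.55 = €61,640.06.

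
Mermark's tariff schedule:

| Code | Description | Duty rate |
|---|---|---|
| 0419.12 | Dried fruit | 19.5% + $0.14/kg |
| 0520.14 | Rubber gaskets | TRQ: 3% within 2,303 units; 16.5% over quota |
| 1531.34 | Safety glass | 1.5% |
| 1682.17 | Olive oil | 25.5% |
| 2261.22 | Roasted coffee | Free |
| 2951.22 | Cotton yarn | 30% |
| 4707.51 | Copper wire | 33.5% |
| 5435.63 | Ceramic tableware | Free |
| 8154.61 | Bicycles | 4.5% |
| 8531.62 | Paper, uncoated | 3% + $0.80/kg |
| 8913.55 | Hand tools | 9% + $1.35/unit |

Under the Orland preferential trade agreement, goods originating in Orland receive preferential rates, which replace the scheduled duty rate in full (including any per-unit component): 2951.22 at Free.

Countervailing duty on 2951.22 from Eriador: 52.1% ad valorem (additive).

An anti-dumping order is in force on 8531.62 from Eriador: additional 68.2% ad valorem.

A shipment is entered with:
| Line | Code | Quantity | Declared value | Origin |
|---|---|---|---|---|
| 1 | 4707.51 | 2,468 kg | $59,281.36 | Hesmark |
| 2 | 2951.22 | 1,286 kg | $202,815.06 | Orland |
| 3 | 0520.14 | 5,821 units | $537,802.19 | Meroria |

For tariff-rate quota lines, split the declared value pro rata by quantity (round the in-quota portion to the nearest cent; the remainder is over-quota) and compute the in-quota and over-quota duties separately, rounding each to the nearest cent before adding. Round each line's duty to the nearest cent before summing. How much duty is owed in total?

$79,872.11

Line 1 (4707.51, Hesmark, 2,468 kg, $59,281.36):
Base rate for 4707.51 is 33.5%.
Duty = $59,281.36 × 33.5% = $19,859.26.
Line 2 (2951.22, Orland, 1,286 kg, $202,815.06):
Base rate for 2951.22 is 30%.
Origin Orland qualifies under the Mermark–Orland agreement and 2951.22 is covered: preferential rate Free applies instead.
The additional-duty order on 2951.22 targets Eriador, not Orland; it does not apply.
Duty = $202,815.06 × 0% = $0.00.
Line 3 (0520.14, Meroria, 5,821 units, $537,802.19):
Code 0520.14 is under a tariff-rate quota (threshold 2,303 units). In-quota: 2,303 units at 3%; over-quota: 3,518 units at 16.5%.
Pro-rata value split: in-quota = $537,802.19 × 2,303/5,821 = $212,774.17; over-quota = $537,802.19 − $212,774.17 = $325,028.02.
In-quota duty = $212,774.17 × 3% = $6,383.23. Over-quota duty = $325,028.02 × 16.5% = $53,629.62.
Line duty = $6,383.23 + $53,629.62 = $60,012.85.
Total = $19,859.26 + $0.00 + $60,012.85 = $79,872.11.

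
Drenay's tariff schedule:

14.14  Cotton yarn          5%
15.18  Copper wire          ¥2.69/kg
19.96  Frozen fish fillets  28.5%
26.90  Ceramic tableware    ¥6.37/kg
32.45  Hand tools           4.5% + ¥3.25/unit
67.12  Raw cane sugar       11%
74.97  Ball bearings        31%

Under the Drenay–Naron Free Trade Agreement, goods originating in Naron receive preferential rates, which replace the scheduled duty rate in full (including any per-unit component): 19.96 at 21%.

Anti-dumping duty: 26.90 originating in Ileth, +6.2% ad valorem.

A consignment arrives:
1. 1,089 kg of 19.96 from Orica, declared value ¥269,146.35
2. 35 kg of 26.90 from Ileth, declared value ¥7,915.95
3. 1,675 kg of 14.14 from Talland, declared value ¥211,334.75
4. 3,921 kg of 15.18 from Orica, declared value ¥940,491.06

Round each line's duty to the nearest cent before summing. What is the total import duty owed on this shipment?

Line 1 (19.96, Orica, 1,089 kg, ¥269,146.35):
Base rate for 19.96 is 28.5%.
19.96 has an FTA preferential rate, but origin Orica is not Naron; base rate stands.
Duty = ¥269,146.35 × 28.5% = ¥76,706.71.
Line 2 (26.90, Ileth, 35 kg, ¥7,915.95):
Base rate for 26.90 is ¥6.37/kg.
Additional duty on 26.90 from Ileth: +6.2% ad valorem. Applied ad valorem rate = 6.2%.
Duty = ¥7,915.95 × 6.2% + 35 × ¥6.37 = ¥713.74.
Line 3 (14.14, Talland, 1,675 kg, ¥211,334.75):
Base rate for 14.14 is 5%.
Duty = ¥211,334.75 × 5% = ¥10,566.74.
Line 4 (15.18, Orica, 3,921 kg, ¥940,491.06):
Base rate for 15.18 is ¥2.69/kg.
Duty = 3,921 × ¥2.69 = ¥10,547.49.
Total = ¥76,706.71 + ¥713.74 + ¥10,566.74 + ¥10,547.49 = ¥98,534.68.

¥98,534.68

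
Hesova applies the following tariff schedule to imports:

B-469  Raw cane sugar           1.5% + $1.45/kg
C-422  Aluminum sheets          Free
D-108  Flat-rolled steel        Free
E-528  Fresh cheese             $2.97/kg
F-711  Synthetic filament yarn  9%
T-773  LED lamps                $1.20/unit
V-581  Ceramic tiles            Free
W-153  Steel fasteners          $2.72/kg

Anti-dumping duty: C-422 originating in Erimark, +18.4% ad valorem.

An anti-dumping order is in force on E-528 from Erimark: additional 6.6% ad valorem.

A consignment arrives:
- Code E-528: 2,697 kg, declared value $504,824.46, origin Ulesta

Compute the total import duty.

Line 1 (E-528, Ulesta, 2,697 kg, $504,824.46):
Base rate for E-528 is $2.97/kg.
The additional-duty order on E-528 targets Erimark, not Ulesta; it does not apply.
Duty = 2,697 × $2.97 = $8,010.09.

$8,010.09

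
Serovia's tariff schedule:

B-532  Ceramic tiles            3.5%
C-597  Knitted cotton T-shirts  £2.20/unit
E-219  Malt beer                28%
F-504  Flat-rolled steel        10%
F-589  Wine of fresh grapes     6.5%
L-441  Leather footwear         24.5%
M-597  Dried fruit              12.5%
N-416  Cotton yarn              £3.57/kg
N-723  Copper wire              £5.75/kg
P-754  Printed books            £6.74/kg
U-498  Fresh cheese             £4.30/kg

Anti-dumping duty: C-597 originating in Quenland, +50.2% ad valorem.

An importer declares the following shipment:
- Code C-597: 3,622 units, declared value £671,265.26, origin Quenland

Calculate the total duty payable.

Line 1 (C-597, Quenland, 3,622 units, £671,265.26):
Base rate for C-597 is £2.20/unit.
Additional duty on C-597 from Quenland: +50.2% ad valorem. Applied ad valorem rate = 50.2%.
Duty = £671,265.26 × 50.2% + 3,622 × £2.20 = £344,943.56.

£344,943.56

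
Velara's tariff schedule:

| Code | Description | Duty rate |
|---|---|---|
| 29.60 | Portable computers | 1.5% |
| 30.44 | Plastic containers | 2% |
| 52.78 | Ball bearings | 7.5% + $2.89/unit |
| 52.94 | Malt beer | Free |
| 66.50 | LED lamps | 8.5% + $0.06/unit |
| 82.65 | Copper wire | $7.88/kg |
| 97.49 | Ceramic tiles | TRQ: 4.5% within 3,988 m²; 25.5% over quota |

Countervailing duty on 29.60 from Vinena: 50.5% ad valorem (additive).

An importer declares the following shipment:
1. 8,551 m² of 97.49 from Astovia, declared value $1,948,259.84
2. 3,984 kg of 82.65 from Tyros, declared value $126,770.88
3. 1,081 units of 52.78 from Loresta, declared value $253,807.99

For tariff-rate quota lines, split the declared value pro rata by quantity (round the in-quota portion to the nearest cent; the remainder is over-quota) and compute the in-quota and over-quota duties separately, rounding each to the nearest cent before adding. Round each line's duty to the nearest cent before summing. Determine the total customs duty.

$359,548.43

Line 1 (97.49, Astovia, 8,551 m², $1,948,259.84):
Code 97.49 is under a tariff-rate quota (threshold 3,988 m²). In-quota: 3,988 m² at 4.5%; over-quota: 4,563 m² at 25.5%.
Pro-rata value split: in-quota = $1,948,259.84 × 3,988/8,551 = $908,625.92; over-quota = $1,948,259.84 − $908,625.92 = $1,039,633.92.
In-quota duty = $908,625.92 × 4.5% = $40,888.17. Over-quota duty = $1,039,633.92 × 25.5% = $265,106.65.
Line duty = $40,888.17 + $265,106.65 = $305,994.82.
Line 2 (82.65, Tyros, 3,984 kg, $126,770.88):
Base rate for 82.65 is $7.88/kg.
Duty = 3,984 × $7.88 = $31,393.92.
Line 3 (52.78, Loresta, 1,081 units, $253,807.99):
Base rate for 52.78 is 7.5% + $2.89/unit.
Duty = $253,807.99 × 7.5% + 1,081 × $2.89 = $22,159.69.
Total = $305,994.82 + $31,393.92 + $22,159.69 = $359,548.43.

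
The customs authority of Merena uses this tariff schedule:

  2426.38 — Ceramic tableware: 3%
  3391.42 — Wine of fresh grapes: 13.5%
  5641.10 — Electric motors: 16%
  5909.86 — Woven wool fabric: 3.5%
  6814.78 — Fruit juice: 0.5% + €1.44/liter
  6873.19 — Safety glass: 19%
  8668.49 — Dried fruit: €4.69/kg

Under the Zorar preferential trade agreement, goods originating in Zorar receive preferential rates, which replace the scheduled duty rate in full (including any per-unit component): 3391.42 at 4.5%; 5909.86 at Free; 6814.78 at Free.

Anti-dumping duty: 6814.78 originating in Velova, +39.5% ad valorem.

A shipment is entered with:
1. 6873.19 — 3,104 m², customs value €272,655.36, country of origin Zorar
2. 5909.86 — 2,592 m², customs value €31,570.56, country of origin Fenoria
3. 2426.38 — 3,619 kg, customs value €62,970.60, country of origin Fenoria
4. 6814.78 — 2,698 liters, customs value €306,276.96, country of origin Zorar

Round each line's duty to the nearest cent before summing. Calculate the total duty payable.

€54,798.61

Line 1 (6873.19, Zorar, 3,104 m², €272,655.36):
Base rate for 6873.19 is 19%.
Origin Zorar is the FTA partner but 6873.19 is not on the preference list; base rate stands.
Duty = €272,655.36 × 19% = €51,804.52.
Line 2 (5909.86, Fenoria, 2,592 m², €31,570.56):
Base rate for 5909.86 is 3.5%.
5909.86 has an FTA preferential rate, but origin Fenoria is not Zorar; base rate stands.
Duty = €31,570.56 × 3.5% = €1,104.97.
Line 3 (2426.38, Fenoria, 3,619 kg, €62,970.60):
Base rate for 2426.38 is 3%.
Duty = €62,970.60 × 3% = €1,889.12.
Line 4 (6814.78, Zorar, 2,698 liters, €306,276.96):
Base rate for 6814.78 is 0.5% + €1.44/liter.
Origin Zorar qualifies under the Merena–Zorar agreement and 6814.78 is covered: preferential rate Free applies instead.
The additional-duty order on 6814.78 targets Velova, not Zorar; it does not apply.
Duty = €306,276.96 × 0% = €0.00.
Total = €51,804.52 + €1,104.97 + €1,889.12 + €0.00 = €54,798.61.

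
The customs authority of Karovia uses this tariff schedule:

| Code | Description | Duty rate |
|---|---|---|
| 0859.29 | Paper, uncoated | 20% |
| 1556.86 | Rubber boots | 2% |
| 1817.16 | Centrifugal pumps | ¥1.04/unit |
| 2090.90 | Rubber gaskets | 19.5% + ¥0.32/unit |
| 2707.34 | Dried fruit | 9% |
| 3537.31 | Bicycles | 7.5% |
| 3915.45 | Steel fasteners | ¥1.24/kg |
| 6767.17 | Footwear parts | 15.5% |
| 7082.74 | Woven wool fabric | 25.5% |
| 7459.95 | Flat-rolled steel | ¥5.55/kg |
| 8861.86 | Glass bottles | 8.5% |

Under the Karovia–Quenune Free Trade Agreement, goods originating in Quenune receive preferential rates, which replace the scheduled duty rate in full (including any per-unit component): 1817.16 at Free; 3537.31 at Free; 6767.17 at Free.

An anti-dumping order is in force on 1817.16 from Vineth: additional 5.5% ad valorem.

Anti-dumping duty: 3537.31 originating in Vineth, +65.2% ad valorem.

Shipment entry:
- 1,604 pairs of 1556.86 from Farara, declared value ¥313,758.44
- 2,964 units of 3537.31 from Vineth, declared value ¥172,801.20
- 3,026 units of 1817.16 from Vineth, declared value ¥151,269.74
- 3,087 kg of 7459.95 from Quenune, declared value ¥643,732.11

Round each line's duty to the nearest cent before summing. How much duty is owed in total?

¥160,501.37

Line 1 (1556.86, Farara, 1,604 pairs, ¥313,758.44):
Base rate for 1556.86 is 2%.
Duty = ¥313,758.44 × 2% = ¥6,275.17.
Line 2 (3537.31, Vineth, 2,964 units, ¥172,801.20):
Base rate for 3537.31 is 7.5%.
3537.31 has an FTA preferential rate, but origin Vineth is not Quenune; base rate stands.
Additional duty on 3537.31 from Vineth: +65.2%. Applied ad valorem rate: 7.5% + 65.2% = 72.7%.
Duty = ¥172,801.20 × 72.7% = ¥125,626.47.
Line 3 (1817.16, Vineth, 3,026 units, ¥151,269.74):
Base rate for 1817.16 is ¥1.04/unit.
1817.16 has an FTA preferential rate, but origin Vineth is not Quenune; base rate stands.
Additional duty on 1817.16 from Vineth: +5.5% ad valorem. Applied ad valorem rate = 5.5%.
Duty = ¥151,269.74 × 5.5% + 3,026 × ¥1.04 = ¥11,466.88.
Line 4 (7459.95, Quenune, 3,087 kg, ¥643,732.11):
Base rate for 7459.95 is ¥5.55/kg.
Origin Quenune is the FTA partner but 7459.95 is not on the preference list; base rate stands.
Duty = 3,087 × ¥5.55 = ¥17,132.85.
Total = ¥6,275.17 + ¥125,626.47 + ¥11,466.88 + ¥17,132.85 = ¥160,501.37.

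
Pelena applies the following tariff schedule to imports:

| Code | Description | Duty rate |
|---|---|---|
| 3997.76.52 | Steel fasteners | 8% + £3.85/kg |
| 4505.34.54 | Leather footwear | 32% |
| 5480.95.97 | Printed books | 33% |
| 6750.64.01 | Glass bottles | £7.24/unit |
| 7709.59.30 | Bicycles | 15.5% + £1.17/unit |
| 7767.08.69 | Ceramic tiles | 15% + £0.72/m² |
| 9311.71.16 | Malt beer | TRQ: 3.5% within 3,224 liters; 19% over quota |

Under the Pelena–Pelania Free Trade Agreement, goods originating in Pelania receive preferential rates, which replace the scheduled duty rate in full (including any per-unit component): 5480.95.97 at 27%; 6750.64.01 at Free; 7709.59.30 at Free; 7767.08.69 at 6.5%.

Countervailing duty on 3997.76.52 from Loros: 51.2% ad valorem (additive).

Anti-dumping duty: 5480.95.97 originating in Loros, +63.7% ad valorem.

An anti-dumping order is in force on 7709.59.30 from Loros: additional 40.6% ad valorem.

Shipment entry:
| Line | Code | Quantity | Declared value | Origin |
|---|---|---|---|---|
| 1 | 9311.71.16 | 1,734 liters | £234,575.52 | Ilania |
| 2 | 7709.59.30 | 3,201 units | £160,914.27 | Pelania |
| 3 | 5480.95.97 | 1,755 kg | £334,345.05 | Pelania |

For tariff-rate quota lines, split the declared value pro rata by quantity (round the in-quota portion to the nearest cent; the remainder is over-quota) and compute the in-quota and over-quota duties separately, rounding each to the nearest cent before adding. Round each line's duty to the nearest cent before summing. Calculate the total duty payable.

Line 1 (9311.71.16, Ilania, 1,734 liters, £234,575.52):
Code 9311.71.16 is under a tariff-rate quota (threshold 3,224 liters). Quantity 1,734 liters is within the quota, so the in-quota rate 3.5% applies to the full value.
Duty = £234,575.52 × 3.5% = £8,210.14.
Line 2 (7709.59.30, Pelania, 3,201 units, £160,914.27):
Base rate for 7709.59.30 is 15.5% + £1.17/unit.
Origin Pelania qualifies under the Pelena–Pelania agreement and 7709.59.30 is covered: preferential rate Free applies instead.
The additional-duty order on 7709.59.30 targets Loros, not Pelania; it does not apply.
Duty = £160,914.27 × 0% = £0.00.
Line 3 (5480.95.97, Pelania, 1,755 kg, £334,345.05):
Base rate for 5480.95.97 is 33%.
Origin Pelania qualifies under the Pelena–Pelania agreement and 5480.95.97 is covered: preferential rate 27% applies instead.
The additional-duty order on 5480.95.97 targets Loros, not Pelania; it does not apply.
Duty = £334,345.05 × 27% = £90,273.16.
Total = £8,210.14 + £0.00 + £90,273.16 = £98,483.30.

£98,483.30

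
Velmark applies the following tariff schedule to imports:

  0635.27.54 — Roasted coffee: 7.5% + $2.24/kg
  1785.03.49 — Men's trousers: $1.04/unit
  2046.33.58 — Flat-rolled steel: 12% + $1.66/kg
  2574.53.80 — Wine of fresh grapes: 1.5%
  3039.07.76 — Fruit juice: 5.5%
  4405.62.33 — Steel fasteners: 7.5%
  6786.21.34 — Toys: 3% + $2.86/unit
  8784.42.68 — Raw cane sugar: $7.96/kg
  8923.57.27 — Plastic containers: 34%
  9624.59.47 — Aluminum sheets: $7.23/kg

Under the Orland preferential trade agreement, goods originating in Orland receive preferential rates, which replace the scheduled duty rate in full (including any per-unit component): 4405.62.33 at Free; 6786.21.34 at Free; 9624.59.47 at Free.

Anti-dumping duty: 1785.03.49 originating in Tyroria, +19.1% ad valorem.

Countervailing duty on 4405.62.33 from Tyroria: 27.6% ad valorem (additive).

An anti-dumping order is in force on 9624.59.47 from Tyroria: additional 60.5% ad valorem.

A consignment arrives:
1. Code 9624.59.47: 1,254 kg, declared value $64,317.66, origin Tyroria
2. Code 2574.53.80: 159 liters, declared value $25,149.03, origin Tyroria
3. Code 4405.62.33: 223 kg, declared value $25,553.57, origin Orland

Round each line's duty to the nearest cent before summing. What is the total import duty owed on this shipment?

$48,355.84

Line 1 (9624.59.47, Tyroria, 1,254 kg, $64,317.66):
Base rate for 9624.59.47 is $7.23/kg.
9624.59.47 has an FTA preferential rate, but origin Tyroria is not Orland; base rate stands.
Additional duty on 9624.59.47 from Tyroria: +60.5% ad valorem. Applied ad valorem rate = 60.5%.
Duty = $64,317.66 × 60.5% + 1,254 × $7.23 = $47,978.60.
Line 2 (2574.53.80, Tyroria, 159 liters, $25,149.03):
Base rate for 2574.53.80 is 1.5%.
Duty = $25,149.03 × 1.5% = $377.24.
Line 3 (4405.62.33, Orland, 223 kg, $25,553.57):
Base rate for 4405.62.33 is 7.5%.
Origin Orland qualifies under the Velmark–Orland agreement and 4405.62.33 is covered: preferential rate Free applies instead.
The additional-duty order on 4405.62.33 targets Tyroria, not Orland; it does not apply.
Duty = $25,553.57 × 0% = $0.00.
Total = $47,978.60 + $377.24 + $0.00 = $48,355.84.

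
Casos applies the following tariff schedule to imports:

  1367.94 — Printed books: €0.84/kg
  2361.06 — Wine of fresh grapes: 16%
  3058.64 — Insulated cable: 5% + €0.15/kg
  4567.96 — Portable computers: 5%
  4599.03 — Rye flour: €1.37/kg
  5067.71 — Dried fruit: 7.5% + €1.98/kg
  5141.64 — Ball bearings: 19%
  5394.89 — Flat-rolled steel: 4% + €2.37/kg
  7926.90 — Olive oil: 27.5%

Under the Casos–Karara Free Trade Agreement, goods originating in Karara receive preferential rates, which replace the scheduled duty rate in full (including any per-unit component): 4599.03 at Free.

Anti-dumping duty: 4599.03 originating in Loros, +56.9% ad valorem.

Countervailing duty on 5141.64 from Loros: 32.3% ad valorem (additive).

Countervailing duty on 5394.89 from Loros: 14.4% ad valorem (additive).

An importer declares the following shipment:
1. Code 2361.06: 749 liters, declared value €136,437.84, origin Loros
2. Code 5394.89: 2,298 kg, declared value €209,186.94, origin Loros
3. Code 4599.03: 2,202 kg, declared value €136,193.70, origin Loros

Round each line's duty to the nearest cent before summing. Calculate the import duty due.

Line 1 (2361.06, Loros, 749 liters, €136,437.84):
Base rate for 2361.06 is 16%.
Duty = €136,437.84 × 16% = €21,830.05.
Line 2 (5394.89, Loros, 2,298 kg, €209,186.94):
Base rate for 5394.89 is 4% + €2.37/kg.
Additional duty on 5394.89 from Loros: +14.4%. Applied ad valorem rate: 4% + 14.4% = 18.4%.
Duty = €209,186.94 × 18.4% + 2,298 × €2.37 = €43,936.66.
Line 3 (4599.03, Loros, 2,202 kg, €136,193.70):
Base rate for 4599.03 is €1.37/kg.
4599.03 has an FTA preferential rate, but origin Loros is not Karara; base rate stands.
Additional duty on 4599.03 from Loros: +56.9% ad valorem. Applied ad valorem rate = 56.9%.
Duty = €136,193.70 × 56.9% + 2,202 × €1.37 = €80,510.96.
Total = €21,830.05 + €43,936.66 + €80,510.96 = €146,277.67.

€146,277.67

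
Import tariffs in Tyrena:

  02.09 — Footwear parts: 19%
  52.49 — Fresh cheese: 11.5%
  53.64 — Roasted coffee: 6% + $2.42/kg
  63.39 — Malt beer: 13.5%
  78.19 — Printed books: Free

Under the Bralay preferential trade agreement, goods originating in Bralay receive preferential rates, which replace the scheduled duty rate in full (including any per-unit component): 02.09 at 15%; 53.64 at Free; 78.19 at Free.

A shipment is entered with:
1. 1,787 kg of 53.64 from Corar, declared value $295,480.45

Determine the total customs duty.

Line 1 (53.64, Corar, 1,787 kg, $295,480.45):
Base rate for 53.64 is 6% + $2.42/kg.
53.64 has an FTA preferential rate, but origin Corar is not Bralay; base rate stands.
Duty = $295,480.45 × 6% + 1,787 × $2.42 = $22,053.37.

$22,053.37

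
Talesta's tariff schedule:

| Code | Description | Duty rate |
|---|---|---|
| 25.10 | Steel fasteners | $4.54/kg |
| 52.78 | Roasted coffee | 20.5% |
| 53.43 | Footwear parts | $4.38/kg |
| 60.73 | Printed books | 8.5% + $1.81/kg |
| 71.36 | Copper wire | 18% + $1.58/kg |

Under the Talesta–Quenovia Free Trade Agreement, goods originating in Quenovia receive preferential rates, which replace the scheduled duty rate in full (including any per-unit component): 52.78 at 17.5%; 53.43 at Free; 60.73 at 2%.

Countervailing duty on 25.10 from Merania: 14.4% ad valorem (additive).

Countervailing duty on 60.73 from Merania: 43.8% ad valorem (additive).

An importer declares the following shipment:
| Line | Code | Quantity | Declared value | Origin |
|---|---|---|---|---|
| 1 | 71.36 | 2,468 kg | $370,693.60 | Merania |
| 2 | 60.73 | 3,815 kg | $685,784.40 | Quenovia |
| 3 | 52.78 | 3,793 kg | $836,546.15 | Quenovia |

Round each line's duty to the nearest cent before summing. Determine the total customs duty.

Line 1 (71.36, Merania, 2,468 kg, $370,693.60):
Base rate for 71.36 is 18% + $1.58/kg.
Duty = $370,693.60 × 18% + 2,468 × $1.58 = $70,624.29.
Line 2 (60.73, Quenovia, 3,815 kg, $685,784.40):
Base rate for 60.73 is 8.5% + $1.81/kg.
Origin Quenovia qualifies under the Talesta–Quenovia agreement and 60.73 is covered: preferential rate 2% applies instead.
The additional-duty order on 60.73 targets Merania, not Quenovia; it does not apply.
Duty = $685,784.40 × 2% = $13,715.69.
Line 3 (52.78, Quenovia, 3,793 kg, $836,546.15):
Base rate for 52.78 is 20.5%.
Origin Quenovia qualifies under the Talesta–Quenovia agreement and 52.78 is covered: preferential rate 17.5% applies instead.
Duty = $836,546.15 × 17.5% = $146,395.58.
Total = $70,624.29 + $13,715.69 + $146,395.58 = $230,735.56.

$230,735.56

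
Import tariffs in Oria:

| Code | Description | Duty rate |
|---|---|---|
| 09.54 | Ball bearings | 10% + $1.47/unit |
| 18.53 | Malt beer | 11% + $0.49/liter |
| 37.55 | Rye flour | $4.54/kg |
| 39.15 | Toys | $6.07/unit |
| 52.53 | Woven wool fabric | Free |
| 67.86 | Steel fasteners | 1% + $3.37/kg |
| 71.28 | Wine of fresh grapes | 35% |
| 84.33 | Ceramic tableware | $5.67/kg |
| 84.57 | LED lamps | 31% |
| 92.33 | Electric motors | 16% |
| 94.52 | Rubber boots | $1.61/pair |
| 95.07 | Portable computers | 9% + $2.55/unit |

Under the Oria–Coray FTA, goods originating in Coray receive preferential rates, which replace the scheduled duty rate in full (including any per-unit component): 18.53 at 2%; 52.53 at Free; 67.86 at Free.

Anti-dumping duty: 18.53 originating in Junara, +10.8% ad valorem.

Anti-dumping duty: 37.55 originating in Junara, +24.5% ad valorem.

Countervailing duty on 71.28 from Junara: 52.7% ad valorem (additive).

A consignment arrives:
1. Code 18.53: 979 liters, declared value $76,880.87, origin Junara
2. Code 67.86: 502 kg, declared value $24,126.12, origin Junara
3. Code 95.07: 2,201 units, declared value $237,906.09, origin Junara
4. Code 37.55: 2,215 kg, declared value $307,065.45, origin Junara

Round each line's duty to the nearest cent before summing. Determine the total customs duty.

Line 1 (18.53, Junara, 979 liters, $76,880.87):
Base rate for 18.53 is 11% + $0.49/liter.
18.53 has an FTA preferential rate, but origin Junara is not Coray; base rate stands.
Additional duty on 18.53 from Junara: +10.8%. Applied ad valorem rate: 11% + 10.8% = 21.8%.
Duty = $76,880.87 × 21.8% + 979 × $0.49 = $17,239.74.
Line 2 (67.86, Junara, 502 kg, $24,126.12):
Base rate for 67.86 is 1% + $3.37/kg.
67.86 has an FTA preferential rate, but origin Junara is not Coray; base rate stands.
Duty = $24,126.12 × 1% + 502 × $3.37 = $1,933.00.
Line 3 (95.07, Junara, 2,201 units, $237,906.09):
Base rate for 95.07 is 9% + $2.55/unit.
Duty = $237,906.09 × 9% + 2,201 × $2.55 = $27,024.10.
Line 4 (37.55, Junara, 2,215 kg, $307,065.45):
Base rate for 37.55 is $4.54/kg.
Additional duty on 37.55 from Junara: +24.5% ad valorem. Applied ad valorem rate = 24.5%.
Duty = $307,065.45 × 24.5% + 2,215 × $4.54 = $85,287.14.
Total = $17,239.74 + $1,933.00 + $27,024.10 + $85,287.14 = $131,483.98.

$131,483.98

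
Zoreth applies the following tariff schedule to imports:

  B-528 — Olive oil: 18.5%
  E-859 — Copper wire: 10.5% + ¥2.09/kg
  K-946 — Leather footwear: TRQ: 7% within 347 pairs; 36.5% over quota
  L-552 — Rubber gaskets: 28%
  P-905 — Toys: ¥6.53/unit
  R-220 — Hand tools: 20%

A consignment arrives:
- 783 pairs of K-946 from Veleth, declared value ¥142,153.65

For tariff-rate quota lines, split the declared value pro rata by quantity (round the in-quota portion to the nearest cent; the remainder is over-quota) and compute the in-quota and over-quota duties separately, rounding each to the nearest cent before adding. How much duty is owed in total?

¥33,301.72

Line 1 (K-946, Veleth, 783 pairs, ¥142,153.65):
Code K-946 is under a tariff-rate quota (threshold 347 pairs). In-quota: 347 pairs at 7%; over-quota: 436 pairs at 36.5%.
Pro-rata value split: in-quota = ¥142,153.65 × 347/783 = ¥62,997.85; over-quota = ¥142,153.65 − ¥62,997.85 = ¥79,155.80.
In-quota duty = ¥62,997.85 × 7% = ¥4,409.85. Over-quota duty = ¥79,155.80 × 36.5% = ¥28,891.87.
Line duty = ¥4,409.85 + ¥28,891.87 = ¥33,301.72.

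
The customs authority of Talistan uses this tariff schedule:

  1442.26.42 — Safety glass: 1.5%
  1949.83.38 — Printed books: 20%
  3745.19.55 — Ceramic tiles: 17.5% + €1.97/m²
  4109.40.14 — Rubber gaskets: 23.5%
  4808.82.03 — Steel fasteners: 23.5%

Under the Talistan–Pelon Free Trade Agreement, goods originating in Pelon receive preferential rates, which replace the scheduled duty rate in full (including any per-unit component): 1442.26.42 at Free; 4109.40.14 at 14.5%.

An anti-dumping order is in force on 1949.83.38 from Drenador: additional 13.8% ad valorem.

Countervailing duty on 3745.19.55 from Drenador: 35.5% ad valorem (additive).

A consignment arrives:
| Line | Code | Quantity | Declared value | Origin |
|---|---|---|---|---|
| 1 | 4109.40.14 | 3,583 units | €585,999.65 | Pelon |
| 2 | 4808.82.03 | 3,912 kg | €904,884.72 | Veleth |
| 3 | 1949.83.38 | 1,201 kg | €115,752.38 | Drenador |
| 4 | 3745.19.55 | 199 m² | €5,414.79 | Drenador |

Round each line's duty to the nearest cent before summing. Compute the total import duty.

Line 1 (4109.40.14, Pelon, 3,583 units, €585,999.65):
Base rate for 4109.40.14 is 23.5%.
Origin Pelon qualifies under the Talistan–Pelon agreement and 4109.40.14 is covered: preferential rate 14.5% applies instead.
Duty = €585,999.65 × 14.5% = €84,969.95.
Line 2 (4808.82.03, Veleth, 3,912 kg, €904,884.72):
Base rate for 4808.82.03 is 23.5%.
Duty = €904,884.72 × 23.5% = €212,647.91.
Line 3 (1949.83.38, Drenador, 1,201 kg, €115,752.38):
Base rate for 1949.83.38 is 20%.
Additional duty on 1949.83.38 from Drenador: +13.8%. Applied ad valorem rate: 20% + 13.8% = 33.8%.
Duty = €115,752.38 × 33.8% = €39,124.30.
Line 4 (3745.19.55, Drenador, 199 m², €5,414.79):
Base rate for 3745.19.55 is 17.5% + €1.97/m².
Additional duty on 3745.19.55 from Drenador: +35.5%. Applied ad valorem rate: 17.5% + 35.5% = 53%.
Duty = €5,414.79 × 53% + 199 × €1.97 = €3,261.87.
Total = €84,969.95 + €212,647.91 + €39,124.30 + €3,261.87 = €340,004.03.

€340,004.03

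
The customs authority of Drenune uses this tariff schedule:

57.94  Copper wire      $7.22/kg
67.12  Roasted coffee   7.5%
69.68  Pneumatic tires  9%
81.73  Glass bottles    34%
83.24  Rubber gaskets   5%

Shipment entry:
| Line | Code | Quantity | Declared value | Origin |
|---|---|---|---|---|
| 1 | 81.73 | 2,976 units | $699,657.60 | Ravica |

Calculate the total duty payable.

$237,883.58

Line 1 (81.73, Ravica, 2,976 units, $699,657.60):
Base rate for 81.73 is 34%.
Duty = $699,657.60 × 34% = $237,883.58.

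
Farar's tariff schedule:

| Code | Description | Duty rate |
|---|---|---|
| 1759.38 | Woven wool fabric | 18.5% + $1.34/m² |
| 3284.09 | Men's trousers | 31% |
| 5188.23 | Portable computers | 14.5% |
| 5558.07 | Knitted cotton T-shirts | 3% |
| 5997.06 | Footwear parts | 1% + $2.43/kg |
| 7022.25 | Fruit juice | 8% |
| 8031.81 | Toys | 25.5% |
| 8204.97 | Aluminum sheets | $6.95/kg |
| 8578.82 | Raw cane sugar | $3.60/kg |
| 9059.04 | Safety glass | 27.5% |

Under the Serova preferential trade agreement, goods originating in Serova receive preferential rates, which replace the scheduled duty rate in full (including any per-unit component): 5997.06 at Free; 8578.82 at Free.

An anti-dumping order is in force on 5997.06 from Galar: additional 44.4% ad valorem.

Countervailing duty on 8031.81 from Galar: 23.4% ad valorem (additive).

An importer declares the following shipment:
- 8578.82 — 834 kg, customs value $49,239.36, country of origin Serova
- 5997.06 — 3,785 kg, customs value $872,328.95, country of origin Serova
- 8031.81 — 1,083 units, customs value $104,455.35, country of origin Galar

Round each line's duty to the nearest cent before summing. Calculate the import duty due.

$51,078.67

Line 1 (8578.82, Serova, 834 kg, $49,239.36):
Base rate for 8578.82 is $3.60/kg.
Origin Serova qualifies under the Farar–Serova agreement and 8578.82 is covered: preferential rate Free applies instead.
Duty = $49,239.36 × 0% = $0.00.
Line 2 (5997.06, Serova, 3,785 kg, $872,328.95):
Base rate for 5997.06 is 1% + $2.43/kg.
Origin Serova qualifies under the Farar–Serova agreement and 5997.06 is covered: preferential rate Free applies instead.
The additional-duty order on 5997.06 targets Galar, not Serova; it does not apply.
Duty = $872,328.95 × 0% = $0.00.
Line 3 (8031.81, Galar, 1,083 units, $104,455.35):
Base rate for 8031.81 is 25.5%.
Additional duty on 8031.81 from Galar: +23.4%. Applied ad valorem rate: 25.5% + 23.4% = 48.9%.
Duty = $104,455.35 × 48.9% = $51,078.67.
Total = $0.00 + $0.00 + $51,078.67 = $51,078.67.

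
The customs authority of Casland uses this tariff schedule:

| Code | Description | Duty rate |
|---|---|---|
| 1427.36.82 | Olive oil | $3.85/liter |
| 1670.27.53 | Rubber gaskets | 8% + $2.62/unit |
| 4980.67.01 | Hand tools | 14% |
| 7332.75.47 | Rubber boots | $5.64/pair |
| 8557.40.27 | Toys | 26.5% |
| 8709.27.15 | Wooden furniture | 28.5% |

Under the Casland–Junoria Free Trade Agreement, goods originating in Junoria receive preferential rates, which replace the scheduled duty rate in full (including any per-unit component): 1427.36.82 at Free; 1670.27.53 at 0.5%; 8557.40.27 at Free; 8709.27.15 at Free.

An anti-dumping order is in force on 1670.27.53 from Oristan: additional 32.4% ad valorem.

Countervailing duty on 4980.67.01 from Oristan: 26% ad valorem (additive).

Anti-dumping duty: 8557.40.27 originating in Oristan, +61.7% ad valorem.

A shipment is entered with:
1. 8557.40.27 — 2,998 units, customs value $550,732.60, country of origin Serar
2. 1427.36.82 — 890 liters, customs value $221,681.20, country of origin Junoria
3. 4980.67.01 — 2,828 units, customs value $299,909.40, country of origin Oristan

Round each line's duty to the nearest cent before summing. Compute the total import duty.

Line 1 (8557.40.27, Serar, 2,998 units, $550,732.60):
Base rate for 8557.40.27 is 26.5%.
8557.40.27 has an FTA preferential rate, but origin Serar is not Junoria; base rate stands.
The additional-duty order on 8557.40.27 targets Oristan, not Serar; it does not apply.
Duty = $550,732.60 × 26.5% = $145,944.14.
Line 2 (1427.36.82, Junoria, 890 liters, $221,681.20):
Base rate for 1427.36.82 is $3.85/liter.
Origin Junoria qualifies under the Casland–Junoria agreement and 1427.36.82 is covered: preferential rate Free applies instead.
Duty = $221,681.20 × 0% = $0.00.
Line 3 (4980.67.01, Oristan, 2,828 units, $299,909.40):
Base rate for 4980.67.01 is 14%.
Additional duty on 4980.67.01 from Oristan: +26%. Applied ad valorem rate: 14% + 26% = 40%.
Duty = $299,909.40 × 40% = $119,963.76.
Total = $145,944.14 + $0.00 + $119,963.76 = $265,907.90.

$265,907.90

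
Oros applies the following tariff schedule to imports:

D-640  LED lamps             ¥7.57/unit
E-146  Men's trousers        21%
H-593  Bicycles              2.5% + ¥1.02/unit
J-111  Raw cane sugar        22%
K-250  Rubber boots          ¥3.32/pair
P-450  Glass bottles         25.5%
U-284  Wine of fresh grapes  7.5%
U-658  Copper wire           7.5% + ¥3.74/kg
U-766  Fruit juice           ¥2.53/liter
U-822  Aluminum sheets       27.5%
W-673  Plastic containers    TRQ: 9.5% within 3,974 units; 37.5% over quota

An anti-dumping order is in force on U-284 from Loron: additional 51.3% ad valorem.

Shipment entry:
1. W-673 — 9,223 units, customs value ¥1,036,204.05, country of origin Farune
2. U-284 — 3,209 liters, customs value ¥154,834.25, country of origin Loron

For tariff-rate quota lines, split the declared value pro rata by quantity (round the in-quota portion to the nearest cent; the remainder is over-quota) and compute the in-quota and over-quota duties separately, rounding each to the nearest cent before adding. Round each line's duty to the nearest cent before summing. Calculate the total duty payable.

Line 1 (W-673, Farune, 9,223 units, ¥1,036,204.05):
Code W-673 is under a tariff-rate quota (threshold 3,974 units). In-quota: 3,974 units at 9.5%; over-quota: 5,249 units at 37.5%.
Pro-rata value split: in-quota = ¥1,036,204.05 × 3,974/9,223 = ¥446,478.90; over-quota = ¥1,036,204.05 − ¥446,478.90 = ¥589,725.15.
In-quota duty = ¥446,478.90 × 9.5% = ¥42,415.50. Over-quota duty = ¥589,725.15 × 37.5% = ¥221,146.93.
Line duty = ¥42,415.50 + ¥221,146.93 = ¥263,562.43.
Line 2 (U-284, Loron, 3,209 liters, ¥154,834.25):
Base rate for U-284 is 7.5%.
Additional duty on U-284 from Loron: +51.3%. Applied ad valorem rate: 7.5% + 51.3% = 58.8%.
Duty = ¥154,834.25 × 58.8% = ¥91,042.54.
Total = ¥263,562.43 + ¥91,042.54 = ¥354,604.97.

¥354,604.97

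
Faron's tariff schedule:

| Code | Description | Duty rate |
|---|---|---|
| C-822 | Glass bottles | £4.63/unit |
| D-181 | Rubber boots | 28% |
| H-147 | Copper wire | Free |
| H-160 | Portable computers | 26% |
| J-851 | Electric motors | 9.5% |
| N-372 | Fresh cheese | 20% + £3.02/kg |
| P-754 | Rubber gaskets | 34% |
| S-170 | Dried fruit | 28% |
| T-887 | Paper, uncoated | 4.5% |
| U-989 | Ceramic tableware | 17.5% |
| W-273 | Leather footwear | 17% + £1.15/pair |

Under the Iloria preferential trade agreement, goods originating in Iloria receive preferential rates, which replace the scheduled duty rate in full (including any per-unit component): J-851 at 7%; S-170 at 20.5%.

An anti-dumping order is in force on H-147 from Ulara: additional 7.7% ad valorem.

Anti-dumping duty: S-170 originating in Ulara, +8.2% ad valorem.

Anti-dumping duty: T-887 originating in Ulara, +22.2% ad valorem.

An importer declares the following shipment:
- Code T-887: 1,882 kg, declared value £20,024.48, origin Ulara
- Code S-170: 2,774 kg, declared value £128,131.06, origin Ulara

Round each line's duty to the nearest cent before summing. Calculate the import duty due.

Line 1 (T-887, Ulara, 1,882 kg, £20,024.48):
Base rate for T-887 is 4.5%.
Additional duty on T-887 from Ulara: +22.2%. Applied ad valorem rate: 4.5% + 22.2% = 26.7%.
Duty = £20,024.48 × 26.7% = £5,346.54.
Line 2 (S-170, Ulara, 2,774 kg, £128,131.06):
Base rate for S-170 is 28%.
S-170 has an FTA preferential rate, but origin Ulara is not Iloria; base rate stands.
Additional duty on S-170 from Ulara: +8.2%. Applied ad valorem rate: 28% + 8.2% = 36.2%.
Duty = £128,131.06 × 36.2% = £46,383.44.
Total = £5,346.54 + £46,383.44 = £51,729.98.

£51,729.98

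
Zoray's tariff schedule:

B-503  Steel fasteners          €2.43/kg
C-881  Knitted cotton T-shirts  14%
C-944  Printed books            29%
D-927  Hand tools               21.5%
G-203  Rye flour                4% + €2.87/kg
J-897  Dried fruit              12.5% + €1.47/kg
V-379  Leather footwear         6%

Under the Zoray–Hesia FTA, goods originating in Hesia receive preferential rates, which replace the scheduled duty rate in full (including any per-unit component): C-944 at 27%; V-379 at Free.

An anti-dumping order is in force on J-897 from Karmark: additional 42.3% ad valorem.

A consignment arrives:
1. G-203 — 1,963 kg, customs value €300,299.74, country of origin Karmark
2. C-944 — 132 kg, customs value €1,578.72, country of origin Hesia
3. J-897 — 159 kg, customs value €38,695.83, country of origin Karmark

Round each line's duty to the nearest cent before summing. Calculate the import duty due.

€39,511.09

Line 1 (G-203, Karmark, 1,963 kg, €300,299.74):
Base rate for G-203 is 4% + €2.87/kg.
Duty = €300,299.74 × 4% + 1,963 × €2.87 = €17,645.80.
Line 2 (C-944, Hesia, 132 kg, €1,578.72):
Base rate for C-944 is 29%.
Origin Hesia qualifies under the Zoray–Hesia agreement and C-944 is covered: preferential rate 27% applies instead.
Duty = €1,578.72 × 27% = €426.25.
Line 3 (J-897, Karmark, 159 kg, €38,695.83):
Base rate for J-897 is 12.5% + €1.47/kg.
Additional duty on J-897 from Karmark: +42.3%. Applied ad valorem rate: 12.5% + 42.3% = 54.8%.
Duty = €38,695.83 × 54.8% + 159 × €1.47 = €21,439.04.
Total = €17,645.80 + €426.25 + €21,439.04 = €39,511.09.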